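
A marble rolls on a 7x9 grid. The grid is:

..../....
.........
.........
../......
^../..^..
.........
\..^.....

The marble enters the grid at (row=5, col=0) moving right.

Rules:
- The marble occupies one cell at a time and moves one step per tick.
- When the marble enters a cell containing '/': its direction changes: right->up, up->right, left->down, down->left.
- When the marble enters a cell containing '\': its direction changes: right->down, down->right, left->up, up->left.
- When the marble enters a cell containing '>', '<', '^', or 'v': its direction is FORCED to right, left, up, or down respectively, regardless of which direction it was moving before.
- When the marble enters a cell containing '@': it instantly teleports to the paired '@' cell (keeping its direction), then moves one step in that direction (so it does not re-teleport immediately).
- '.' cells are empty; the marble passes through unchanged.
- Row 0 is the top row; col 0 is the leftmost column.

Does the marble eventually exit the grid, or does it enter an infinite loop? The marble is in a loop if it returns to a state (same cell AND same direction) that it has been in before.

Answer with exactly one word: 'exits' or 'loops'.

Step 1: enter (5,0), '.' pass, move right to (5,1)
Step 2: enter (5,1), '.' pass, move right to (5,2)
Step 3: enter (5,2), '.' pass, move right to (5,3)
Step 4: enter (5,3), '.' pass, move right to (5,4)
Step 5: enter (5,4), '.' pass, move right to (5,5)
Step 6: enter (5,5), '.' pass, move right to (5,6)
Step 7: enter (5,6), '.' pass, move right to (5,7)
Step 8: enter (5,7), '.' pass, move right to (5,8)
Step 9: enter (5,8), '.' pass, move right to (5,9)
Step 10: at (5,9) — EXIT via right edge, pos 5

Answer: exits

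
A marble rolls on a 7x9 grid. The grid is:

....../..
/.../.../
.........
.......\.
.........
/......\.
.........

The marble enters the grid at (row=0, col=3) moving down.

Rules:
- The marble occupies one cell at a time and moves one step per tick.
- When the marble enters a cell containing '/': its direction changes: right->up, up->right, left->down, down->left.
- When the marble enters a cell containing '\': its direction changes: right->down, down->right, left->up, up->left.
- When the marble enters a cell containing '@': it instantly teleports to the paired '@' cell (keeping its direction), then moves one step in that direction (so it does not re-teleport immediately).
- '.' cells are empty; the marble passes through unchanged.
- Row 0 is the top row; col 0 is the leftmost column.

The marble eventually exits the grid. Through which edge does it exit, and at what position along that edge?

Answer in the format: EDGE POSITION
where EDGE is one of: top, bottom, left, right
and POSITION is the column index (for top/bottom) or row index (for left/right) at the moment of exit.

Step 1: enter (0,3), '.' pass, move down to (1,3)
Step 2: enter (1,3), '.' pass, move down to (2,3)
Step 3: enter (2,3), '.' pass, move down to (3,3)
Step 4: enter (3,3), '.' pass, move down to (4,3)
Step 5: enter (4,3), '.' pass, move down to (5,3)
Step 6: enter (5,3), '.' pass, move down to (6,3)
Step 7: enter (6,3), '.' pass, move down to (7,3)
Step 8: at (7,3) — EXIT via bottom edge, pos 3

Answer: bottom 3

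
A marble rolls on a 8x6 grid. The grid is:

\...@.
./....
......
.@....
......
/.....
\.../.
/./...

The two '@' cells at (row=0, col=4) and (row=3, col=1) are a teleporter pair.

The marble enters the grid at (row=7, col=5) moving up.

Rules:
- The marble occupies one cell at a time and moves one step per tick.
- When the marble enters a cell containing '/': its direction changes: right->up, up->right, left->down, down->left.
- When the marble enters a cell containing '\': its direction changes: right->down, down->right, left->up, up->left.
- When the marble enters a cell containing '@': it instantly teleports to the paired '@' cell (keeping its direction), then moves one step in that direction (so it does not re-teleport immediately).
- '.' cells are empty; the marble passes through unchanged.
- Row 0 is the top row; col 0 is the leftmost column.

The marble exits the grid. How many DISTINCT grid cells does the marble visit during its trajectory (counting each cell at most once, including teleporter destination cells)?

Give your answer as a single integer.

Answer: 8

Derivation:
Step 1: enter (7,5), '.' pass, move up to (6,5)
Step 2: enter (6,5), '.' pass, move up to (5,5)
Step 3: enter (5,5), '.' pass, move up to (4,5)
Step 4: enter (4,5), '.' pass, move up to (3,5)
Step 5: enter (3,5), '.' pass, move up to (2,5)
Step 6: enter (2,5), '.' pass, move up to (1,5)
Step 7: enter (1,5), '.' pass, move up to (0,5)
Step 8: enter (0,5), '.' pass, move up to (-1,5)
Step 9: at (-1,5) — EXIT via top edge, pos 5
Distinct cells visited: 8 (path length 8)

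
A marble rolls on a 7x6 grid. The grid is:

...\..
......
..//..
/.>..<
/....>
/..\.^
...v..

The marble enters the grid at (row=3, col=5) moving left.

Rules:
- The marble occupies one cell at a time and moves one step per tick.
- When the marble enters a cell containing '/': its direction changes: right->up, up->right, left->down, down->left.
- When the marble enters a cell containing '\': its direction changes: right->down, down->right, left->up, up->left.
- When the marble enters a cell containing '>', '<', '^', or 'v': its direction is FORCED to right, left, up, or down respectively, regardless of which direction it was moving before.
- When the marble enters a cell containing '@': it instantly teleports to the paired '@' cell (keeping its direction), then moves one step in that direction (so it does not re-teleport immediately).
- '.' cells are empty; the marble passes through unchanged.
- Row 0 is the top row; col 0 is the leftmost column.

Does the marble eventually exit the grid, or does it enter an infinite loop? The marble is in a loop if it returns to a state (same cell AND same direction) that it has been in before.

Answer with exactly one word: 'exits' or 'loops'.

Answer: loops

Derivation:
Step 1: enter (3,5), '<' forces left->left, move left to (3,4)
Step 2: enter (3,4), '.' pass, move left to (3,3)
Step 3: enter (3,3), '.' pass, move left to (3,2)
Step 4: enter (3,2), '>' forces left->right, move right to (3,3)
Step 5: enter (3,3), '.' pass, move right to (3,4)
Step 6: enter (3,4), '.' pass, move right to (3,5)
Step 7: enter (3,5), '<' forces right->left, move left to (3,4)
Step 8: at (3,4) dir=left — LOOP DETECTED (seen before)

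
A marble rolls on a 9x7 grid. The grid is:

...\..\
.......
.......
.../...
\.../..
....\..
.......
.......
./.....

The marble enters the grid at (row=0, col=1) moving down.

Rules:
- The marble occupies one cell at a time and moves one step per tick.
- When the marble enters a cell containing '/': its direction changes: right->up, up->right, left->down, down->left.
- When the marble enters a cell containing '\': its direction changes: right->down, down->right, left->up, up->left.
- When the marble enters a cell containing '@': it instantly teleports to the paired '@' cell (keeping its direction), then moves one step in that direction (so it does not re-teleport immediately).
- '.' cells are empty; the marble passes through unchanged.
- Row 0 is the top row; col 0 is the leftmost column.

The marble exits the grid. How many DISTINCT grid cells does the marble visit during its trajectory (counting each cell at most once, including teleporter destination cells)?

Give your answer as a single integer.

Answer: 10

Derivation:
Step 1: enter (0,1), '.' pass, move down to (1,1)
Step 2: enter (1,1), '.' pass, move down to (2,1)
Step 3: enter (2,1), '.' pass, move down to (3,1)
Step 4: enter (3,1), '.' pass, move down to (4,1)
Step 5: enter (4,1), '.' pass, move down to (5,1)
Step 6: enter (5,1), '.' pass, move down to (6,1)
Step 7: enter (6,1), '.' pass, move down to (7,1)
Step 8: enter (7,1), '.' pass, move down to (8,1)
Step 9: enter (8,1), '/' deflects down->left, move left to (8,0)
Step 10: enter (8,0), '.' pass, move left to (8,-1)
Step 11: at (8,-1) — EXIT via left edge, pos 8
Distinct cells visited: 10 (path length 10)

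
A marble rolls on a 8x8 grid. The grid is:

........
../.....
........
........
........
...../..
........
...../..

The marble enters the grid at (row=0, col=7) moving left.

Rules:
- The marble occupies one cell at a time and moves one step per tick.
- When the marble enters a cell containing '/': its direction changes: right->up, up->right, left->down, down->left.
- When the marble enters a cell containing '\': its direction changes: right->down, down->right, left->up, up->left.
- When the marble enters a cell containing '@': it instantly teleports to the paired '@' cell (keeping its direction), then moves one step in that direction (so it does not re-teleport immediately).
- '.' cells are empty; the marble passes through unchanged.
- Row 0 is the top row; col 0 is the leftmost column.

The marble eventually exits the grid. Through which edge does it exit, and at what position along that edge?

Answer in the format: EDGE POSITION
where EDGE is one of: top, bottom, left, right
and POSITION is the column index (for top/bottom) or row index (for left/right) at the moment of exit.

Step 1: enter (0,7), '.' pass, move left to (0,6)
Step 2: enter (0,6), '.' pass, move left to (0,5)
Step 3: enter (0,5), '.' pass, move left to (0,4)
Step 4: enter (0,4), '.' pass, move left to (0,3)
Step 5: enter (0,3), '.' pass, move left to (0,2)
Step 6: enter (0,2), '.' pass, move left to (0,1)
Step 7: enter (0,1), '.' pass, move left to (0,0)
Step 8: enter (0,0), '.' pass, move left to (0,-1)
Step 9: at (0,-1) — EXIT via left edge, pos 0

Answer: left 0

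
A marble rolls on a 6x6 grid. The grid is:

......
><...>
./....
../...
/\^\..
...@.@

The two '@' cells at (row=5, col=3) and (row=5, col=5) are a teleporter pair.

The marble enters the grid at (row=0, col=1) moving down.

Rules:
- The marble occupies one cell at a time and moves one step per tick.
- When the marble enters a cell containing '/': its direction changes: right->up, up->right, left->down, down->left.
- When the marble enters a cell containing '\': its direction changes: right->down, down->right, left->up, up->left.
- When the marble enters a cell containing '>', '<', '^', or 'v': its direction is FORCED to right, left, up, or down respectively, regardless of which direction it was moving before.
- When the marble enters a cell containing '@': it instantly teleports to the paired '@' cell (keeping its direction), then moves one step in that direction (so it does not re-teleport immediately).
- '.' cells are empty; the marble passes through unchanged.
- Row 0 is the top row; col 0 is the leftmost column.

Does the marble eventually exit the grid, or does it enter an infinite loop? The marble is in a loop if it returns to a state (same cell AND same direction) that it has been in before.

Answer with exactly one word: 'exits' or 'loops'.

Answer: loops

Derivation:
Step 1: enter (0,1), '.' pass, move down to (1,1)
Step 2: enter (1,1), '<' forces down->left, move left to (1,0)
Step 3: enter (1,0), '>' forces left->right, move right to (1,1)
Step 4: enter (1,1), '<' forces right->left, move left to (1,0)
Step 5: at (1,0) dir=left — LOOP DETECTED (seen before)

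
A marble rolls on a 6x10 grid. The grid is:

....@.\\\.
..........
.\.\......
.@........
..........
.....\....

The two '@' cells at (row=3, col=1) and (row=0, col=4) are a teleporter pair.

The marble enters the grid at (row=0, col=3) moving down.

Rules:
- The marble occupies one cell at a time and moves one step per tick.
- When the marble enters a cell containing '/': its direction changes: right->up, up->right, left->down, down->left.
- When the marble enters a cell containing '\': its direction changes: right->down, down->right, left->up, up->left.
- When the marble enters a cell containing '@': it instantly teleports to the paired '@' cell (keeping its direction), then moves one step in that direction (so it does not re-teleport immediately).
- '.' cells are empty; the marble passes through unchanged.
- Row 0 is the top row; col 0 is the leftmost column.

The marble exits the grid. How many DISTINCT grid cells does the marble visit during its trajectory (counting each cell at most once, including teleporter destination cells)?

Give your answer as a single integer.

Step 1: enter (0,3), '.' pass, move down to (1,3)
Step 2: enter (1,3), '.' pass, move down to (2,3)
Step 3: enter (2,3), '\' deflects down->right, move right to (2,4)
Step 4: enter (2,4), '.' pass, move right to (2,5)
Step 5: enter (2,5), '.' pass, move right to (2,6)
Step 6: enter (2,6), '.' pass, move right to (2,7)
Step 7: enter (2,7), '.' pass, move right to (2,8)
Step 8: enter (2,8), '.' pass, move right to (2,9)
Step 9: enter (2,9), '.' pass, move right to (2,10)
Step 10: at (2,10) — EXIT via right edge, pos 2
Distinct cells visited: 9 (path length 9)

Answer: 9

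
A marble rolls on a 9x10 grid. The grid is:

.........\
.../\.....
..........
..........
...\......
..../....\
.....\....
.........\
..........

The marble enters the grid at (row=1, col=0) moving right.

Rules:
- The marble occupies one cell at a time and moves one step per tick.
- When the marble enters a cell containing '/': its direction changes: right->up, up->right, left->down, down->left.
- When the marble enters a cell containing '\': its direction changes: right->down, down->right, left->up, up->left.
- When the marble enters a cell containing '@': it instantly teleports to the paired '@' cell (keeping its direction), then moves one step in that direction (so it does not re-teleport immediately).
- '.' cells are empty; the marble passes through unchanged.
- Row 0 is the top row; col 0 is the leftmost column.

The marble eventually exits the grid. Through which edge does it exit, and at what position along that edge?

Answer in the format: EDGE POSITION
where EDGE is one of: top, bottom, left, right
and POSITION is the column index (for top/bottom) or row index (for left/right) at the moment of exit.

Answer: top 3

Derivation:
Step 1: enter (1,0), '.' pass, move right to (1,1)
Step 2: enter (1,1), '.' pass, move right to (1,2)
Step 3: enter (1,2), '.' pass, move right to (1,3)
Step 4: enter (1,3), '/' deflects right->up, move up to (0,3)
Step 5: enter (0,3), '.' pass, move up to (-1,3)
Step 6: at (-1,3) — EXIT via top edge, pos 3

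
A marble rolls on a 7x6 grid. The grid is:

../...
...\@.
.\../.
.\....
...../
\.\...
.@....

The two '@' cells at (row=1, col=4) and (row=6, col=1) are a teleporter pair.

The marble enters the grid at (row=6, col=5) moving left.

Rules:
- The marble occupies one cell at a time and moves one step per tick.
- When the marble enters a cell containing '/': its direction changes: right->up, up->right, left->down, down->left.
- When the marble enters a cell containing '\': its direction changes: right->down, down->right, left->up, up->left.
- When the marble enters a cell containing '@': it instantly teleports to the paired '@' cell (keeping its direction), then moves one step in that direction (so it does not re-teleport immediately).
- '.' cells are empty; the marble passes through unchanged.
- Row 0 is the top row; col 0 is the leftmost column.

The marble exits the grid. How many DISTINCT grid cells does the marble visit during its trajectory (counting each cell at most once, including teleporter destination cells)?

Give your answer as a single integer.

Answer: 8

Derivation:
Step 1: enter (6,5), '.' pass, move left to (6,4)
Step 2: enter (6,4), '.' pass, move left to (6,3)
Step 3: enter (6,3), '.' pass, move left to (6,2)
Step 4: enter (6,2), '.' pass, move left to (6,1)
Step 5: enter (6,1), '@' teleport (6,1)->(1,4), also enter (1,4), move left to (1,3)
Step 6: enter (1,3), '\' deflects left->up, move up to (0,3)
Step 7: enter (0,3), '.' pass, move up to (-1,3)
Step 8: at (-1,3) — EXIT via top edge, pos 3
Distinct cells visited: 8 (path length 8)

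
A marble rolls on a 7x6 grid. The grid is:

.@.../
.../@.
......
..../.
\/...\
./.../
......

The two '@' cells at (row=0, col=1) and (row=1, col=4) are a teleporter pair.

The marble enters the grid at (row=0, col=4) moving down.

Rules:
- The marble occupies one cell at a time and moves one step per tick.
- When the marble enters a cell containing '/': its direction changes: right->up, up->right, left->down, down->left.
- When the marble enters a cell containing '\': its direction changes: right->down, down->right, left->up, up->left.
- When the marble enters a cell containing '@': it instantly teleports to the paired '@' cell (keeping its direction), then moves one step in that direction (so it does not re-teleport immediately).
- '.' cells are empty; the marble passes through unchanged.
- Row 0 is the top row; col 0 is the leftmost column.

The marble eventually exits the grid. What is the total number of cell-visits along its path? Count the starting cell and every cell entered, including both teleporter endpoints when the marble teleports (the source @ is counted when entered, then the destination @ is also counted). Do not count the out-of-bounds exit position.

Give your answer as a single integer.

Step 1: enter (0,4), '.' pass, move down to (1,4)
Step 2: enter (1,4), '@' teleport (1,4)->(0,1), also enter (0,1), move down to (1,1)
Step 3: enter (1,1), '.' pass, move down to (2,1)
Step 4: enter (2,1), '.' pass, move down to (3,1)
Step 5: enter (3,1), '.' pass, move down to (4,1)
Step 6: enter (4,1), '/' deflects down->left, move left to (4,0)
Step 7: enter (4,0), '\' deflects left->up, move up to (3,0)
Step 8: enter (3,0), '.' pass, move up to (2,0)
Step 9: enter (2,0), '.' pass, move up to (1,0)
Step 10: enter (1,0), '.' pass, move up to (0,0)
Step 11: enter (0,0), '.' pass, move up to (-1,0)
Step 12: at (-1,0) — EXIT via top edge, pos 0
Path length (cell visits): 12

Answer: 12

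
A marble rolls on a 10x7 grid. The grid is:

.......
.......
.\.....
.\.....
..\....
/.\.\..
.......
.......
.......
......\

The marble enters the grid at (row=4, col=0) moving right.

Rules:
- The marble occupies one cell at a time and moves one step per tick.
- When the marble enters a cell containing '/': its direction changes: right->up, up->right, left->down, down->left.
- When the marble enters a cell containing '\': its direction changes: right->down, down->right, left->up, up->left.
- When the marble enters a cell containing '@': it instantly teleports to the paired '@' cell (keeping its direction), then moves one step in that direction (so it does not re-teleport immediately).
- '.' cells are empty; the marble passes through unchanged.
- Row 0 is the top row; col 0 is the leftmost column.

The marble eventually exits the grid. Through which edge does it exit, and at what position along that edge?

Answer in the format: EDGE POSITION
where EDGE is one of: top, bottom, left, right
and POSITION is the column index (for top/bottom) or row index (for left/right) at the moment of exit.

Step 1: enter (4,0), '.' pass, move right to (4,1)
Step 2: enter (4,1), '.' pass, move right to (4,2)
Step 3: enter (4,2), '\' deflects right->down, move down to (5,2)
Step 4: enter (5,2), '\' deflects down->right, move right to (5,3)
Step 5: enter (5,3), '.' pass, move right to (5,4)
Step 6: enter (5,4), '\' deflects right->down, move down to (6,4)
Step 7: enter (6,4), '.' pass, move down to (7,4)
Step 8: enter (7,4), '.' pass, move down to (8,4)
Step 9: enter (8,4), '.' pass, move down to (9,4)
Step 10: enter (9,4), '.' pass, move down to (10,4)
Step 11: at (10,4) — EXIT via bottom edge, pos 4

Answer: bottom 4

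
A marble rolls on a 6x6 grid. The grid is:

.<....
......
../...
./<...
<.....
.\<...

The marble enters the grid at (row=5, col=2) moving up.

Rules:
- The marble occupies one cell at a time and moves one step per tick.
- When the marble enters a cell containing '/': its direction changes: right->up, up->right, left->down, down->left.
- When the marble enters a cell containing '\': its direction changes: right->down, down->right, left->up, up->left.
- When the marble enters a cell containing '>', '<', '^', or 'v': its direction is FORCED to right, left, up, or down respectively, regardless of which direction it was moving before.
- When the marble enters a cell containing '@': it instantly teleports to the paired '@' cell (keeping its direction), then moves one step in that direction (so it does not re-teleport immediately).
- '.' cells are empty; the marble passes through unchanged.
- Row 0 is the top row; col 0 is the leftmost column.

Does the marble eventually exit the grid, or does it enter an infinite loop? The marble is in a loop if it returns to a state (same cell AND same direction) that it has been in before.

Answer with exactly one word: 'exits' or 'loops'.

Answer: loops

Derivation:
Step 1: enter (5,2), '<' forces up->left, move left to (5,1)
Step 2: enter (5,1), '\' deflects left->up, move up to (4,1)
Step 3: enter (4,1), '.' pass, move up to (3,1)
Step 4: enter (3,1), '/' deflects up->right, move right to (3,2)
Step 5: enter (3,2), '<' forces right->left, move left to (3,1)
Step 6: enter (3,1), '/' deflects left->down, move down to (4,1)
Step 7: enter (4,1), '.' pass, move down to (5,1)
Step 8: enter (5,1), '\' deflects down->right, move right to (5,2)
Step 9: enter (5,2), '<' forces right->left, move left to (5,1)
Step 10: at (5,1) dir=left — LOOP DETECTED (seen before)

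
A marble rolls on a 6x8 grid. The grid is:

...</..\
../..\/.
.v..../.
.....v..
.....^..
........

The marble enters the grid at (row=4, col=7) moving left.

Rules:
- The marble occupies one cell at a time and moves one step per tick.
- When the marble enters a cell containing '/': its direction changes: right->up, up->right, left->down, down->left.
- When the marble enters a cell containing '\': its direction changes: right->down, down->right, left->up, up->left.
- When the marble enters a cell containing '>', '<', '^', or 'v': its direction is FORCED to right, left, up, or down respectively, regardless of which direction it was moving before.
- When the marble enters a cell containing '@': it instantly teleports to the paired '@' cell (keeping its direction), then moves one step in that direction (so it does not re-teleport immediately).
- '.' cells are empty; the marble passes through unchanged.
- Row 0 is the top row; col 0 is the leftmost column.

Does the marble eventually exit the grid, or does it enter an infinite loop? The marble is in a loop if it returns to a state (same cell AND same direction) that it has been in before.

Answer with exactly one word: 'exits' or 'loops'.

Step 1: enter (4,7), '.' pass, move left to (4,6)
Step 2: enter (4,6), '.' pass, move left to (4,5)
Step 3: enter (4,5), '^' forces left->up, move up to (3,5)
Step 4: enter (3,5), 'v' forces up->down, move down to (4,5)
Step 5: enter (4,5), '^' forces down->up, move up to (3,5)
Step 6: at (3,5) dir=up — LOOP DETECTED (seen before)

Answer: loops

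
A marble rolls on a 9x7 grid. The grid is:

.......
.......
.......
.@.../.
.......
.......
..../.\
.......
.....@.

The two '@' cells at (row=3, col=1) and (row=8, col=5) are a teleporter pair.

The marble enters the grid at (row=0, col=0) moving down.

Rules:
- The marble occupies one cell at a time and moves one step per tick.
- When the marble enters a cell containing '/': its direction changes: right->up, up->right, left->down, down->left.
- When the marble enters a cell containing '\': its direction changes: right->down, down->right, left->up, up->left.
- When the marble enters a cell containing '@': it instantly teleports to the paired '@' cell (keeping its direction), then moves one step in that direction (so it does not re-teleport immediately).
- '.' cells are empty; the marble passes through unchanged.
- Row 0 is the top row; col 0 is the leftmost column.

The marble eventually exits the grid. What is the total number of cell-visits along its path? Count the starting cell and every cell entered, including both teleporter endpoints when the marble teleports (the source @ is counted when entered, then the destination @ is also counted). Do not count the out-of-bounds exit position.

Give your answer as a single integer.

Answer: 9

Derivation:
Step 1: enter (0,0), '.' pass, move down to (1,0)
Step 2: enter (1,0), '.' pass, move down to (2,0)
Step 3: enter (2,0), '.' pass, move down to (3,0)
Step 4: enter (3,0), '.' pass, move down to (4,0)
Step 5: enter (4,0), '.' pass, move down to (5,0)
Step 6: enter (5,0), '.' pass, move down to (6,0)
Step 7: enter (6,0), '.' pass, move down to (7,0)
Step 8: enter (7,0), '.' pass, move down to (8,0)
Step 9: enter (8,0), '.' pass, move down to (9,0)
Step 10: at (9,0) — EXIT via bottom edge, pos 0
Path length (cell visits): 9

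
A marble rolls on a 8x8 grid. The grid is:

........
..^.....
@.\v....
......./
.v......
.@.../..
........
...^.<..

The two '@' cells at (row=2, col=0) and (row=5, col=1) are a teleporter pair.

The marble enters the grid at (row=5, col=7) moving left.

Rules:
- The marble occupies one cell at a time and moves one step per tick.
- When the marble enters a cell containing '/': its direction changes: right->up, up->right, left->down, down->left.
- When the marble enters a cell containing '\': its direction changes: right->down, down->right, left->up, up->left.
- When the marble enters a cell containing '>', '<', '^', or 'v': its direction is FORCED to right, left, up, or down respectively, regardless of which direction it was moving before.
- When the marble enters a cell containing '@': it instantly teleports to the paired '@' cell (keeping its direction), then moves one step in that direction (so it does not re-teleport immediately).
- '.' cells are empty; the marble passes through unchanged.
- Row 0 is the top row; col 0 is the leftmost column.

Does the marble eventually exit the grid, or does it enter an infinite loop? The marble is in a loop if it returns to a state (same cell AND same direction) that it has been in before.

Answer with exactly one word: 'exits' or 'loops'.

Answer: loops

Derivation:
Step 1: enter (5,7), '.' pass, move left to (5,6)
Step 2: enter (5,6), '.' pass, move left to (5,5)
Step 3: enter (5,5), '/' deflects left->down, move down to (6,5)
Step 4: enter (6,5), '.' pass, move down to (7,5)
Step 5: enter (7,5), '<' forces down->left, move left to (7,4)
Step 6: enter (7,4), '.' pass, move left to (7,3)
Step 7: enter (7,3), '^' forces left->up, move up to (6,3)
Step 8: enter (6,3), '.' pass, move up to (5,3)
Step 9: enter (5,3), '.' pass, move up to (4,3)
Step 10: enter (4,3), '.' pass, move up to (3,3)
Step 11: enter (3,3), '.' pass, move up to (2,3)
Step 12: enter (2,3), 'v' forces up->down, move down to (3,3)
Step 13: enter (3,3), '.' pass, move down to (4,3)
Step 14: enter (4,3), '.' pass, move down to (5,3)
Step 15: enter (5,3), '.' pass, move down to (6,3)
Step 16: enter (6,3), '.' pass, move down to (7,3)
Step 17: enter (7,3), '^' forces down->up, move up to (6,3)
Step 18: at (6,3) dir=up — LOOP DETECTED (seen before)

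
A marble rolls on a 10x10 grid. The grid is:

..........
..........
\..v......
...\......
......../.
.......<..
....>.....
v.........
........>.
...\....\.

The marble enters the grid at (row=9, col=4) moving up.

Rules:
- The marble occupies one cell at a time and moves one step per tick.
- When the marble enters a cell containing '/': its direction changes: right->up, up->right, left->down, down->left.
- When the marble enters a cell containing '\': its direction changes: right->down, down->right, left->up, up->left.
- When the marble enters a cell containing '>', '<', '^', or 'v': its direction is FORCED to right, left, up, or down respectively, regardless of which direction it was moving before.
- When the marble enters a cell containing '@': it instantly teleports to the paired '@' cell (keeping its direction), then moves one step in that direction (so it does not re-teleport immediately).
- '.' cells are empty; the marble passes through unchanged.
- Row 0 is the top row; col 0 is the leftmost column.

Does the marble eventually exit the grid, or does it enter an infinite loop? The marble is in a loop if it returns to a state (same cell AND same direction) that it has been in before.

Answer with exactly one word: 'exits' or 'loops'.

Answer: exits

Derivation:
Step 1: enter (9,4), '.' pass, move up to (8,4)
Step 2: enter (8,4), '.' pass, move up to (7,4)
Step 3: enter (7,4), '.' pass, move up to (6,4)
Step 4: enter (6,4), '>' forces up->right, move right to (6,5)
Step 5: enter (6,5), '.' pass, move right to (6,6)
Step 6: enter (6,6), '.' pass, move right to (6,7)
Step 7: enter (6,7), '.' pass, move right to (6,8)
Step 8: enter (6,8), '.' pass, move right to (6,9)
Step 9: enter (6,9), '.' pass, move right to (6,10)
Step 10: at (6,10) — EXIT via right edge, pos 6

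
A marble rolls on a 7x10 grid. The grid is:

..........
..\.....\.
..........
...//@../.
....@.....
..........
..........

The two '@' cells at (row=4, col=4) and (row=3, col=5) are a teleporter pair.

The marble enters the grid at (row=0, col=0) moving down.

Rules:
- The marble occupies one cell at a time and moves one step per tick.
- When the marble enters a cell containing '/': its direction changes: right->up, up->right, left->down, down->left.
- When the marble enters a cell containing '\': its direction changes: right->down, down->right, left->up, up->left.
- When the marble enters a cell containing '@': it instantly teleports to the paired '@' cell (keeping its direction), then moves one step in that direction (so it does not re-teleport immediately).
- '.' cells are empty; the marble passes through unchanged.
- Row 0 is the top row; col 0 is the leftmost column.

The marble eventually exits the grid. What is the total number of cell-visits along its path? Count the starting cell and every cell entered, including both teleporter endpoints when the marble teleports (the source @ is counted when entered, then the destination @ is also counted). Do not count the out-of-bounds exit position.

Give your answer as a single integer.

Answer: 7

Derivation:
Step 1: enter (0,0), '.' pass, move down to (1,0)
Step 2: enter (1,0), '.' pass, move down to (2,0)
Step 3: enter (2,0), '.' pass, move down to (3,0)
Step 4: enter (3,0), '.' pass, move down to (4,0)
Step 5: enter (4,0), '.' pass, move down to (5,0)
Step 6: enter (5,0), '.' pass, move down to (6,0)
Step 7: enter (6,0), '.' pass, move down to (7,0)
Step 8: at (7,0) — EXIT via bottom edge, pos 0
Path length (cell visits): 7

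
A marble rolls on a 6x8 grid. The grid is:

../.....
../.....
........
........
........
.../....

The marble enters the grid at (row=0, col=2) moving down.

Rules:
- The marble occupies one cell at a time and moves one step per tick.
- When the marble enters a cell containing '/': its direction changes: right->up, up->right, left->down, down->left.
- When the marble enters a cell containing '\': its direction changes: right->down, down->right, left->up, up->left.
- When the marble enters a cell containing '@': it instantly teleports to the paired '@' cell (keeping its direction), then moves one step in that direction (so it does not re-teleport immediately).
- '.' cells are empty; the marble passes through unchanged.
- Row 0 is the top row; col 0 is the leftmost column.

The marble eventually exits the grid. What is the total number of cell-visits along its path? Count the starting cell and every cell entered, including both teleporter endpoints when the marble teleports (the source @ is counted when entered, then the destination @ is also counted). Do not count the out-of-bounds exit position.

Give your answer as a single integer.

Step 1: enter (0,2), '/' deflects down->left, move left to (0,1)
Step 2: enter (0,1), '.' pass, move left to (0,0)
Step 3: enter (0,0), '.' pass, move left to (0,-1)
Step 4: at (0,-1) — EXIT via left edge, pos 0
Path length (cell visits): 3

Answer: 3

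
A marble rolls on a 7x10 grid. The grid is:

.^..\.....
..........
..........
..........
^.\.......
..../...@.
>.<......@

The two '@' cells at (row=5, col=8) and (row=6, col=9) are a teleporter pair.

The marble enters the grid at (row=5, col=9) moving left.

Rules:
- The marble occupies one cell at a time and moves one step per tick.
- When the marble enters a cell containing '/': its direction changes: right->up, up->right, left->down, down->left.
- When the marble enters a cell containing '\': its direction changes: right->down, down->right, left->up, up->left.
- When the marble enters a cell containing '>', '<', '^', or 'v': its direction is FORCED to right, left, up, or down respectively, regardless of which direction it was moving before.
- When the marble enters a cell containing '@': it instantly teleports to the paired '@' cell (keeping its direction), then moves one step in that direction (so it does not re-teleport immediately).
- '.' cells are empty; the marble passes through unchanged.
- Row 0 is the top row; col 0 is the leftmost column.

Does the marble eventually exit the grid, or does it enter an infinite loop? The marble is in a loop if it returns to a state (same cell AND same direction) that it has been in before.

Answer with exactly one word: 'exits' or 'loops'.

Answer: loops

Derivation:
Step 1: enter (5,9), '.' pass, move left to (5,8)
Step 2: enter (5,8), '@' teleport (5,8)->(6,9), also enter (6,9), move left to (6,8)
Step 3: enter (6,8), '.' pass, move left to (6,7)
Step 4: enter (6,7), '.' pass, move left to (6,6)
Step 5: enter (6,6), '.' pass, move left to (6,5)
Step 6: enter (6,5), '.' pass, move left to (6,4)
Step 7: enter (6,4), '.' pass, move left to (6,3)
Step 8: enter (6,3), '.' pass, move left to (6,2)
Step 9: enter (6,2), '<' forces left->left, move left to (6,1)
Step 10: enter (6,1), '.' pass, move left to (6,0)
Step 11: enter (6,0), '>' forces left->right, move right to (6,1)
Step 12: enter (6,1), '.' pass, move right to (6,2)
Step 13: enter (6,2), '<' forces right->left, move left to (6,1)
Step 14: at (6,1) dir=left — LOOP DETECTED (seen before)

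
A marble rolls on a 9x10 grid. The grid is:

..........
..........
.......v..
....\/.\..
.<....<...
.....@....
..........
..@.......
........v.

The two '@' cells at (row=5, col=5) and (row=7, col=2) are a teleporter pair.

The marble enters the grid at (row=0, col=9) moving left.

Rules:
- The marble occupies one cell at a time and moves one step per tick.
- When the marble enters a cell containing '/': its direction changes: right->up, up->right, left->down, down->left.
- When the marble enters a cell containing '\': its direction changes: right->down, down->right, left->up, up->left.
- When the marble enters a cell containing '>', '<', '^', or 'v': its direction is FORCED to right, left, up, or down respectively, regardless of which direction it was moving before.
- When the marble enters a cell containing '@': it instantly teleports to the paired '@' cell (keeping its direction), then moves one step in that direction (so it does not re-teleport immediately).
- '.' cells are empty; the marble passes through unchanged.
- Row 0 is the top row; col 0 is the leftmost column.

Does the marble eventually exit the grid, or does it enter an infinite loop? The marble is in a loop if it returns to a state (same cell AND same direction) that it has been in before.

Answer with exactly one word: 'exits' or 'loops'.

Answer: exits

Derivation:
Step 1: enter (0,9), '.' pass, move left to (0,8)
Step 2: enter (0,8), '.' pass, move left to (0,7)
Step 3: enter (0,7), '.' pass, move left to (0,6)
Step 4: enter (0,6), '.' pass, move left to (0,5)
Step 5: enter (0,5), '.' pass, move left to (0,4)
Step 6: enter (0,4), '.' pass, move left to (0,3)
Step 7: enter (0,3), '.' pass, move left to (0,2)
Step 8: enter (0,2), '.' pass, move left to (0,1)
Step 9: enter (0,1), '.' pass, move left to (0,0)
Step 10: enter (0,0), '.' pass, move left to (0,-1)
Step 11: at (0,-1) — EXIT via left edge, pos 0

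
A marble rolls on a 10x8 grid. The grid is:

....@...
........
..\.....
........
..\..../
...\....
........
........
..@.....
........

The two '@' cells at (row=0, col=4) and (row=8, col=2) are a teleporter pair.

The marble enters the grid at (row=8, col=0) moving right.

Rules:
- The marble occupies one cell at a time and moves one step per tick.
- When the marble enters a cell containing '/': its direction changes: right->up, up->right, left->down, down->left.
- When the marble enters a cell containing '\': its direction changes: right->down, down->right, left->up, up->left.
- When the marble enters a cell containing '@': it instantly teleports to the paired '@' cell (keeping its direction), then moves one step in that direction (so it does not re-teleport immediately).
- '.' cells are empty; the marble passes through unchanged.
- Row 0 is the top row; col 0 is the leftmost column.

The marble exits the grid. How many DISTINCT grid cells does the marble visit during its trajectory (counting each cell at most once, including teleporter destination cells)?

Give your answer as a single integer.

Step 1: enter (8,0), '.' pass, move right to (8,1)
Step 2: enter (8,1), '.' pass, move right to (8,2)
Step 3: enter (8,2), '@' teleport (8,2)->(0,4), also enter (0,4), move right to (0,5)
Step 4: enter (0,5), '.' pass, move right to (0,6)
Step 5: enter (0,6), '.' pass, move right to (0,7)
Step 6: enter (0,7), '.' pass, move right to (0,8)
Step 7: at (0,8) — EXIT via right edge, pos 0
Distinct cells visited: 7 (path length 7)

Answer: 7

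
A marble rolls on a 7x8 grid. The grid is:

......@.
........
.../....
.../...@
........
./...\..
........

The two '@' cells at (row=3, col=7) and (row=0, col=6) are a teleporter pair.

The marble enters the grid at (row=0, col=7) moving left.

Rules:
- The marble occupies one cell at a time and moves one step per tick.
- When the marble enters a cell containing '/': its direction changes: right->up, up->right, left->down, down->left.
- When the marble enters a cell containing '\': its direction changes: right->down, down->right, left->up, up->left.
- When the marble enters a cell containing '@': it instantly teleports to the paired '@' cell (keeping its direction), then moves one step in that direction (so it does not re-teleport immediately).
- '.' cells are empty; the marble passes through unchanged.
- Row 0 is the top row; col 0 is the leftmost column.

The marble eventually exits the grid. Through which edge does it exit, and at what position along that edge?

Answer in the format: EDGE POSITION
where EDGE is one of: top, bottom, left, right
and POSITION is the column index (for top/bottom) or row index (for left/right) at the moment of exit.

Answer: bottom 3

Derivation:
Step 1: enter (0,7), '.' pass, move left to (0,6)
Step 2: enter (0,6), '@' teleport (0,6)->(3,7), also enter (3,7), move left to (3,6)
Step 3: enter (3,6), '.' pass, move left to (3,5)
Step 4: enter (3,5), '.' pass, move left to (3,4)
Step 5: enter (3,4), '.' pass, move left to (3,3)
Step 6: enter (3,3), '/' deflects left->down, move down to (4,3)
Step 7: enter (4,3), '.' pass, move down to (5,3)
Step 8: enter (5,3), '.' pass, move down to (6,3)
Step 9: enter (6,3), '.' pass, move down to (7,3)
Step 10: at (7,3) — EXIT via bottom edge, pos 3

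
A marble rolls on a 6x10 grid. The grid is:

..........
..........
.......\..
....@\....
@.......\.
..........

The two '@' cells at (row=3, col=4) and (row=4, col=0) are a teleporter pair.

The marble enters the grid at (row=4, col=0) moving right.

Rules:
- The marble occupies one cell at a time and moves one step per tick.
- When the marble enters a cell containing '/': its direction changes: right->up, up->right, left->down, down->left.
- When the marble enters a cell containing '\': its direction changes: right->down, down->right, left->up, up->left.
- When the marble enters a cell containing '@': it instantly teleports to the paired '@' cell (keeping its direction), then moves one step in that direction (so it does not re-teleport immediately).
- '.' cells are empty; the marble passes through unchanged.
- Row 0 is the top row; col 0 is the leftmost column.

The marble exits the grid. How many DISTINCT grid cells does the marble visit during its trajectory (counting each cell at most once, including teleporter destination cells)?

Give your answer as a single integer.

Step 1: enter (4,0), '@' teleport (4,0)->(3,4), also enter (3,4), move right to (3,5)
Step 2: enter (3,5), '\' deflects right->down, move down to (4,5)
Step 3: enter (4,5), '.' pass, move down to (5,5)
Step 4: enter (5,5), '.' pass, move down to (6,5)
Step 5: at (6,5) — EXIT via bottom edge, pos 5
Distinct cells visited: 5 (path length 5)

Answer: 5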